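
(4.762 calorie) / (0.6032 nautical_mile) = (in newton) 0.01784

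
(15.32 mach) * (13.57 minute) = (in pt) 1.204e+10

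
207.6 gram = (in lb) 0.4577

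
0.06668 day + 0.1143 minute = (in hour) 1.602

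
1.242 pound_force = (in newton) 5.525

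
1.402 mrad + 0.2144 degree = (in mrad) 5.144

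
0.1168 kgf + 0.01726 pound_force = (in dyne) 1.222e+05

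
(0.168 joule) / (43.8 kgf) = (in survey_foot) 0.001283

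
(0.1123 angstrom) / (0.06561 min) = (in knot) 5.545e-12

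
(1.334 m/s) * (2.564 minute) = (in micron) 2.052e+08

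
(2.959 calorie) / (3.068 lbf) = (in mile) 0.0005637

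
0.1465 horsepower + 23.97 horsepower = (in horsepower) 24.12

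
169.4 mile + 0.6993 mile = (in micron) 2.737e+11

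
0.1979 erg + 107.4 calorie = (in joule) 449.4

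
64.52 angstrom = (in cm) 6.452e-07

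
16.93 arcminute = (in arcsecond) 1016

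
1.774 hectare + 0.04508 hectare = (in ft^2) 1.958e+05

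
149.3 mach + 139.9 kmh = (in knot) 9.889e+04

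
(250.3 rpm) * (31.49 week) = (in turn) 7.945e+07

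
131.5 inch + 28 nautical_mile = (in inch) 2.042e+06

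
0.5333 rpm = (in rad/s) 0.05585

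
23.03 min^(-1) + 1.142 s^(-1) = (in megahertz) 1.526e-06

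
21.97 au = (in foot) 1.078e+13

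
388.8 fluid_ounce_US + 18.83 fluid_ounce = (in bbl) 0.07582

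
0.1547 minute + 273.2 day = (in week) 39.03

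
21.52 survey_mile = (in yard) 3.788e+04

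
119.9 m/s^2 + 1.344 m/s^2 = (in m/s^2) 121.2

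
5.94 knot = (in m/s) 3.056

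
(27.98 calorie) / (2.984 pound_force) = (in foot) 28.94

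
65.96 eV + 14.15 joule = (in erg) 1.415e+08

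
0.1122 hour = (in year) 1.281e-05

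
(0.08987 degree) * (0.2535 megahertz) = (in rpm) 3797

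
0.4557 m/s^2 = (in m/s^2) 0.4557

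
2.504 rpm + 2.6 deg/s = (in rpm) 2.937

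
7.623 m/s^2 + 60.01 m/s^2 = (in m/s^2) 67.63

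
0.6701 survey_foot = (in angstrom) 2.042e+09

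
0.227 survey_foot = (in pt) 196.1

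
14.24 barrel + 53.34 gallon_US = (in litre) 2466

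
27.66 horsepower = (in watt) 2.063e+04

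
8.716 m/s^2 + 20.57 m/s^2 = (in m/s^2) 29.29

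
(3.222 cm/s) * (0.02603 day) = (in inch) 2853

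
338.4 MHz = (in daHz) 3.384e+07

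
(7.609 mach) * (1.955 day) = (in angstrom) 4.376e+18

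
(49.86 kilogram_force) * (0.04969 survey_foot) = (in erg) 7.406e+07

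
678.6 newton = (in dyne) 6.786e+07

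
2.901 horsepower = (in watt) 2163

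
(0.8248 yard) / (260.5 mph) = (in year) 2.054e-10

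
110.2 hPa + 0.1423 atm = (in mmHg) 190.8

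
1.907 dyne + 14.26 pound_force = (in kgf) 6.468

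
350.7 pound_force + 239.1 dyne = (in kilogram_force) 159.1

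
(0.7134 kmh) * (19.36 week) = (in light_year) 2.453e-10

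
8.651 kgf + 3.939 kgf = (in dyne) 1.235e+07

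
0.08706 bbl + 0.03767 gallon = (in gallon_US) 3.694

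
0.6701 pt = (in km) 2.364e-07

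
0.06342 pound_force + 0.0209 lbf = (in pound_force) 0.08432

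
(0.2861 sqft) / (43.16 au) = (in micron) 4.117e-09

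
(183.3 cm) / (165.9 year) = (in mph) 7.837e-10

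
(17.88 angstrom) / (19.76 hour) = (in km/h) 9.049e-14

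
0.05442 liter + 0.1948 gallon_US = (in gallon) 0.2092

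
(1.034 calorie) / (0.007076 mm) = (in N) 6.114e+05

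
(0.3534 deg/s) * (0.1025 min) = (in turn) 0.006037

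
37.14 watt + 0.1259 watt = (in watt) 37.27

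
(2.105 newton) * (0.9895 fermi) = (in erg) 2.083e-08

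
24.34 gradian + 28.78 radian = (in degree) 1671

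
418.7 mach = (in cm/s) 1.426e+07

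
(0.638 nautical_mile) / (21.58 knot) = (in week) 0.000176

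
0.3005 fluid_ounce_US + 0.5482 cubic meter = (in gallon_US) 144.8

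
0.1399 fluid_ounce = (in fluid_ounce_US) 0.1399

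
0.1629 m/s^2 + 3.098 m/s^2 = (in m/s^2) 3.261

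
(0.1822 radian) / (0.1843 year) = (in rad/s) 3.135e-08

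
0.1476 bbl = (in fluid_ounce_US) 793.5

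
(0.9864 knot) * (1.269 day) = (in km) 55.64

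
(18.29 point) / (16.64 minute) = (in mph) 1.446e-05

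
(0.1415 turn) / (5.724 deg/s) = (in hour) 0.002472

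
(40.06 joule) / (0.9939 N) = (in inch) 1587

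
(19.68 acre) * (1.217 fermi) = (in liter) 9.692e-08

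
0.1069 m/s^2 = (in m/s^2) 0.1069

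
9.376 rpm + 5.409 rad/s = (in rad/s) 6.391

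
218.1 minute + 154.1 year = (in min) 8.1e+07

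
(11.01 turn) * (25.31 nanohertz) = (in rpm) 1.672e-05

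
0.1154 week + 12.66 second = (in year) 0.002214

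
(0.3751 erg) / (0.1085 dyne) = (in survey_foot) 0.1134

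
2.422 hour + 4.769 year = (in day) 1741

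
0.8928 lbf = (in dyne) 3.971e+05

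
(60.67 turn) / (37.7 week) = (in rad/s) 1.672e-05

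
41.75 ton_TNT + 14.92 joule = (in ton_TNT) 41.75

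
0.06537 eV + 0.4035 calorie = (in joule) 1.688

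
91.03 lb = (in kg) 41.29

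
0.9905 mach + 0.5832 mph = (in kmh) 1215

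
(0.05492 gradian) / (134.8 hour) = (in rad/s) 1.778e-09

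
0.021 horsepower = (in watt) 15.66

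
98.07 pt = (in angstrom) 3.46e+08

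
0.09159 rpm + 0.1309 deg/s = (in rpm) 0.1134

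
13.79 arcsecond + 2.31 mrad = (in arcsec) 490.3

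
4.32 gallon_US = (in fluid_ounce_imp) 575.5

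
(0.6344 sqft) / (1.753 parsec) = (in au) 7.283e-30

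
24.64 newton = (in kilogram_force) 2.513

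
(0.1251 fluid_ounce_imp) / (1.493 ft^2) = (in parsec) 8.305e-22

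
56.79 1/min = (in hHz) 0.009465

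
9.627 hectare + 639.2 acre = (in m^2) 2.683e+06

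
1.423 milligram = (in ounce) 5.019e-05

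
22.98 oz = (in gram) 651.5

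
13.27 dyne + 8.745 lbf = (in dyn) 3.89e+06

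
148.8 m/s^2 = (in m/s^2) 148.8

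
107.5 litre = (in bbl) 0.6762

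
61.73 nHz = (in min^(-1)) 3.704e-06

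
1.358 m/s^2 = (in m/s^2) 1.358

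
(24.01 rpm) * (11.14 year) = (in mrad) 8.833e+11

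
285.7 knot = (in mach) 0.4316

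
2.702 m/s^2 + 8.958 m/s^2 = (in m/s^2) 11.66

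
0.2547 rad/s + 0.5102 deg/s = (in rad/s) 0.2636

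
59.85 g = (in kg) 0.05985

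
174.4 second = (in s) 174.4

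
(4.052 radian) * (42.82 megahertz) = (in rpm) 1.657e+09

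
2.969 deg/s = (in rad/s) 0.05182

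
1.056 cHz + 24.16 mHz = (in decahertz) 0.003472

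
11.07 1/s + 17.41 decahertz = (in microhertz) 1.852e+08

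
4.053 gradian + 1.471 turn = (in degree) 533.2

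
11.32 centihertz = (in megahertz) 1.132e-07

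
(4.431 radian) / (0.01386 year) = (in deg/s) 0.0005808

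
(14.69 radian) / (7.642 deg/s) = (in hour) 0.03059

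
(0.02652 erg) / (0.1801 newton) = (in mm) 1.473e-05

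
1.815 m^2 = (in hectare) 0.0001815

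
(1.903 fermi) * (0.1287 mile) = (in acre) 9.74e-17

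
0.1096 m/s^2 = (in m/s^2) 0.1096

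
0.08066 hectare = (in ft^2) 8682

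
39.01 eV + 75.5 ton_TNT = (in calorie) 7.55e+10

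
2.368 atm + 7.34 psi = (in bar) 2.905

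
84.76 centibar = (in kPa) 84.76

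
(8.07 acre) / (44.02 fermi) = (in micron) 7.419e+23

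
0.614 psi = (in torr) 31.75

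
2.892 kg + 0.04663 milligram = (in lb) 6.376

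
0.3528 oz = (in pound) 0.02205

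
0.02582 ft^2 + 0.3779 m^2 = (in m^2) 0.3803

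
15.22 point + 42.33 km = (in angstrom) 4.233e+14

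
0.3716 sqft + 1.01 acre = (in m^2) 4087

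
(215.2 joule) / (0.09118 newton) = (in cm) 2.36e+05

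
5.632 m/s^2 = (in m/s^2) 5.632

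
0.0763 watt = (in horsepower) 0.0001023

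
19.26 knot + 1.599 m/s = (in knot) 22.37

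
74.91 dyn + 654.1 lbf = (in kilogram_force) 296.7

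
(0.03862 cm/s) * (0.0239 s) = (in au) 6.17e-17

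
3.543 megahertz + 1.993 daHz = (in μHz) 3.543e+12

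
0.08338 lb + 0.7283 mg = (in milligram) 3.782e+04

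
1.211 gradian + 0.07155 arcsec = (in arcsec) 3924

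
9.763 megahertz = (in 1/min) 5.858e+08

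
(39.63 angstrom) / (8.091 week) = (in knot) 1.574e-15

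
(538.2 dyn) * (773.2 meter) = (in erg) 4.161e+07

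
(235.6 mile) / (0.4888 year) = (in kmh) 0.08855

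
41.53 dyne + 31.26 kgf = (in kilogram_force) 31.26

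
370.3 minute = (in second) 2.222e+04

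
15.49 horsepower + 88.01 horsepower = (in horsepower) 103.5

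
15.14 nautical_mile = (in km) 28.04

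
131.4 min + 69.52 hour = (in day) 2.988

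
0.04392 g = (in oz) 0.001549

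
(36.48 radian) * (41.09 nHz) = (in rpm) 1.431e-05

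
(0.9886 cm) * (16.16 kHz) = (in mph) 357.4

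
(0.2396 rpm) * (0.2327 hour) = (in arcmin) 7.226e+04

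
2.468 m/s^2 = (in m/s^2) 2.468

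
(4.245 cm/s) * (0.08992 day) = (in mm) 3.298e+05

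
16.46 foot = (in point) 1.422e+04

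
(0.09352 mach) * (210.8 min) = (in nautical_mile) 217.5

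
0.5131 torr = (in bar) 0.0006841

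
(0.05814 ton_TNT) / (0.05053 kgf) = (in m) 4.909e+08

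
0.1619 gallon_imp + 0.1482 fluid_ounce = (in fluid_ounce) 25.04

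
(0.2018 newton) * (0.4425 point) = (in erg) 315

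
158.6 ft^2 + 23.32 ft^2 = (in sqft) 181.9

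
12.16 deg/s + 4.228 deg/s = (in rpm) 2.731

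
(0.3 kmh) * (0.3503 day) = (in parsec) 8.174e-14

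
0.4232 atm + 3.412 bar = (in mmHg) 2881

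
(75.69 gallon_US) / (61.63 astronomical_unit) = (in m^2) 3.108e-14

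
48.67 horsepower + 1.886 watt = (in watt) 3.63e+04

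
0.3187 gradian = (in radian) 0.005006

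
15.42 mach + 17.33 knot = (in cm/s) 5.259e+05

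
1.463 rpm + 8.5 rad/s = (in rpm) 82.63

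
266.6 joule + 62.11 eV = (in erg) 2.666e+09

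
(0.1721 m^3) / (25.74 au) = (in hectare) 4.469e-18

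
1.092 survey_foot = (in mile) 0.0002068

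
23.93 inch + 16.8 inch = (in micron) 1.035e+06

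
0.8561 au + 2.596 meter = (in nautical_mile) 6.915e+07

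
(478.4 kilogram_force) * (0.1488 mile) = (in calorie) 2.685e+05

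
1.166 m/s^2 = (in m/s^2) 1.166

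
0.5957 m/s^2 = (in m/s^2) 0.5957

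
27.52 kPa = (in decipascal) 2.752e+05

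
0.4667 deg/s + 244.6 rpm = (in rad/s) 25.62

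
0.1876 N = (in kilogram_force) 0.01913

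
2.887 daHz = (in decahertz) 2.887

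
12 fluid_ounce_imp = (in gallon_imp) 0.075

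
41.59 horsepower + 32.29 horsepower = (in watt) 5.509e+04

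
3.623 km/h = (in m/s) 1.006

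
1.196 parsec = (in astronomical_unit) 2.467e+05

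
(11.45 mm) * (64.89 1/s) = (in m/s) 0.743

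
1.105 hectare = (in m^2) 1.105e+04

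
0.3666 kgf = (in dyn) 3.595e+05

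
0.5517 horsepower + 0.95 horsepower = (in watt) 1120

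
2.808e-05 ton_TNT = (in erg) 1.175e+12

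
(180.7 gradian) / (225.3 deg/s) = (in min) 0.01203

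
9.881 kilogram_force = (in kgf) 9.881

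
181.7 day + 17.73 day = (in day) 199.4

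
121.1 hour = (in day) 5.046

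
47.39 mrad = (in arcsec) 9775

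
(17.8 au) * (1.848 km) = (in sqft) 5.297e+16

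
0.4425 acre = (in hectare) 0.1791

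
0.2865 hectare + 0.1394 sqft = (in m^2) 2865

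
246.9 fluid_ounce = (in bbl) 0.04593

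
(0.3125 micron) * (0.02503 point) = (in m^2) 2.759e-12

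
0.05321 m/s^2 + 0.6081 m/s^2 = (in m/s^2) 0.6613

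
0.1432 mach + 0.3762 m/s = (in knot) 95.51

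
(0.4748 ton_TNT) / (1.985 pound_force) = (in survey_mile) 1.398e+05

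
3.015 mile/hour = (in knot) 2.62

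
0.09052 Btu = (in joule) 95.5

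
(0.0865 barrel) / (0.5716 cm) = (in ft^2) 25.9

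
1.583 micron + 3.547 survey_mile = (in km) 5.708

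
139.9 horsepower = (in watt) 1.043e+05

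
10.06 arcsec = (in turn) 7.762e-06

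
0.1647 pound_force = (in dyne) 7.326e+04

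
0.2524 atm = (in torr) 191.8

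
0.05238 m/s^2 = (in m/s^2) 0.05238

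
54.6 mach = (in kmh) 6.693e+04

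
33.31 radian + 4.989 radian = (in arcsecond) 7.9e+06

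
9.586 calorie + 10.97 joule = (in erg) 5.108e+08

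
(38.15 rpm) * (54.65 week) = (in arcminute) 4.539e+11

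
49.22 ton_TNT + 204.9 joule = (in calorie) 4.922e+10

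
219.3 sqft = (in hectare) 0.002037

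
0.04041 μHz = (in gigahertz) 4.041e-17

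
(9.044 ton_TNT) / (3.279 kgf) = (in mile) 7.312e+05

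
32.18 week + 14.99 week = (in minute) 4.755e+05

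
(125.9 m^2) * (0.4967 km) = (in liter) 6.253e+07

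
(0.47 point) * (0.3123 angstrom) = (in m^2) 5.178e-15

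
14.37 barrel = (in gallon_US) 603.5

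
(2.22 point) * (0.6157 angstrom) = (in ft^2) 5.19e-13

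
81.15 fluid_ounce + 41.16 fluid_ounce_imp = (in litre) 3.569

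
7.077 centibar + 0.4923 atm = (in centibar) 56.96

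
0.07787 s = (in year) 2.469e-09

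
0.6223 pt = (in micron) 219.5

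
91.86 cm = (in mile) 0.0005708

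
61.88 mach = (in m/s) 2.107e+04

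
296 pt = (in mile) 6.488e-05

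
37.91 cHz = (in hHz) 0.003791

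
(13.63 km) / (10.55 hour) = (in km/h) 1.292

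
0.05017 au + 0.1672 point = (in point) 2.127e+13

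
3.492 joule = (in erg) 3.492e+07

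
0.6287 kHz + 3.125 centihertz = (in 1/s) 628.7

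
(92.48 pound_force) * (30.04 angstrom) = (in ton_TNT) 2.954e-16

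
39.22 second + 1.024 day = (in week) 0.1464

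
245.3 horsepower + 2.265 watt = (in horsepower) 245.3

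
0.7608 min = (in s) 45.65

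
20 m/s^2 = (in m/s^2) 20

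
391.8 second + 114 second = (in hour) 0.1405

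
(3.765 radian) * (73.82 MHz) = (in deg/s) 1.592e+10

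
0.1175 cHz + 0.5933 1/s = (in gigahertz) 5.945e-10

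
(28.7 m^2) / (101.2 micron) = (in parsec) 9.191e-12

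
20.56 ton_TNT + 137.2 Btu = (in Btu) 8.153e+07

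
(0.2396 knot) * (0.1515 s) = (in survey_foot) 0.06127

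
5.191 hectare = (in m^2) 5.191e+04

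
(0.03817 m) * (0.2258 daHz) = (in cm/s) 8.619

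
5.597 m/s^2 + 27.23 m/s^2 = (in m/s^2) 32.83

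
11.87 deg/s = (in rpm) 1.978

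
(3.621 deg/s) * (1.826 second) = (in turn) 0.01837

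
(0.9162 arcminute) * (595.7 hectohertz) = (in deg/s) 909.6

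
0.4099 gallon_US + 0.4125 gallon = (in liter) 3.113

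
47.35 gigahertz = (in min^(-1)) 2.841e+12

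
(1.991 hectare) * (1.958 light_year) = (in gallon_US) 9.743e+22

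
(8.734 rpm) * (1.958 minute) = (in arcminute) 3.694e+05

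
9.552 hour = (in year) 0.00109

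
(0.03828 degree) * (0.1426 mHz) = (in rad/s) 9.527e-08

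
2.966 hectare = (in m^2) 2.966e+04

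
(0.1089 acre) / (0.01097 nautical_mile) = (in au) 1.45e-10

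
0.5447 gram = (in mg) 544.7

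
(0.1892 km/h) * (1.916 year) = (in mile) 1973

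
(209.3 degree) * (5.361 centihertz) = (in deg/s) 11.22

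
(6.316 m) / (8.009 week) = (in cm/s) 0.0001304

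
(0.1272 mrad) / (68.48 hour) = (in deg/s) 2.956e-08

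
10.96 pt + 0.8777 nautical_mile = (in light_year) 1.718e-13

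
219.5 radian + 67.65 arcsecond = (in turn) 34.93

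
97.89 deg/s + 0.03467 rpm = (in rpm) 16.35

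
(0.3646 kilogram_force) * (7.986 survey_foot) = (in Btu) 0.008249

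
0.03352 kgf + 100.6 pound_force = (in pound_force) 100.7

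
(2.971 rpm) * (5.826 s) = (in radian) 1.813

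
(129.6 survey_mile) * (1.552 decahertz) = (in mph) 7.241e+06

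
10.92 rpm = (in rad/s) 1.144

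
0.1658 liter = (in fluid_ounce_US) 5.606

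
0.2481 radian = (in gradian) 15.79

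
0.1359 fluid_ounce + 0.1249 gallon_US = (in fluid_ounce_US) 16.12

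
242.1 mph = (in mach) 0.3179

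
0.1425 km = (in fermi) 1.425e+17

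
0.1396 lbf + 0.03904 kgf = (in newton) 1.004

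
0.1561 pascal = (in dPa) 1.561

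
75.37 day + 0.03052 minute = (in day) 75.37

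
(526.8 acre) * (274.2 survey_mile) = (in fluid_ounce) 3.181e+16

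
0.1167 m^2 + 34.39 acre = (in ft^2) 1.498e+06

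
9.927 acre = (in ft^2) 4.324e+05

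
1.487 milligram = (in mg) 1.487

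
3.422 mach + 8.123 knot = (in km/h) 4210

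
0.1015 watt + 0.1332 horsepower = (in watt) 99.43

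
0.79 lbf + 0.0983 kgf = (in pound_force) 1.007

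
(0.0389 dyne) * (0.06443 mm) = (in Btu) 2.376e-14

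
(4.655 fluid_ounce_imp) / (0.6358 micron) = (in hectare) 0.0208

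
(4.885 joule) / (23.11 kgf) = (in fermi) 2.155e+13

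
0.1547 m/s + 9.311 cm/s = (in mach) 0.0007278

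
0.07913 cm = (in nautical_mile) 4.273e-07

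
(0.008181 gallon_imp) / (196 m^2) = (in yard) 2.075e-07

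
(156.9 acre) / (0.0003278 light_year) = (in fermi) 2.047e+08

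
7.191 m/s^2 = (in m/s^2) 7.191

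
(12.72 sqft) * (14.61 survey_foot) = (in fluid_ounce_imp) 1.852e+05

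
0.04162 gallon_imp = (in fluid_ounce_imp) 6.659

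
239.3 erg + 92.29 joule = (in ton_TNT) 2.206e-08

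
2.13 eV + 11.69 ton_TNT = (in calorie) 1.169e+10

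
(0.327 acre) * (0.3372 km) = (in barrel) 2.807e+06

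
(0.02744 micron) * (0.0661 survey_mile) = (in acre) 7.213e-10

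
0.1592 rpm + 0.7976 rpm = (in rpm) 0.9568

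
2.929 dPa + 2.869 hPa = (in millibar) 2.872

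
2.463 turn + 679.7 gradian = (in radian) 26.15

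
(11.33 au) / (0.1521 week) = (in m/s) 1.843e+07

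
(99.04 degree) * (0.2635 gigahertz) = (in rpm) 4.35e+09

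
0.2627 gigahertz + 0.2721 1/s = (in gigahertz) 0.2627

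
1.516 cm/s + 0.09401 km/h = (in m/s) 0.04127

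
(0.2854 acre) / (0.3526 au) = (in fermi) 2.19e+07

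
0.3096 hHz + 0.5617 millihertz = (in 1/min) 1858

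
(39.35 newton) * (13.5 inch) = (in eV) 8.422e+19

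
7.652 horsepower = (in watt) 5706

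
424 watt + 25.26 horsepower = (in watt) 1.926e+04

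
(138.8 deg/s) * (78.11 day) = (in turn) 2.602e+06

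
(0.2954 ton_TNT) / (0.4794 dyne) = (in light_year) 0.02725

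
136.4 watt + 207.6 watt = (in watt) 344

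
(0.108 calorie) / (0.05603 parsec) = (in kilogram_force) 2.665e-17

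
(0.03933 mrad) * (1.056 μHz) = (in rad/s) 4.153e-11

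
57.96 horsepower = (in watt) 4.322e+04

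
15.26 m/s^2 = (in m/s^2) 15.26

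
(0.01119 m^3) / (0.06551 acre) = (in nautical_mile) 2.279e-08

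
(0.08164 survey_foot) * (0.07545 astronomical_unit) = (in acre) 6.94e+04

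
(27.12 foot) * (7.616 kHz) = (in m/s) 6.296e+04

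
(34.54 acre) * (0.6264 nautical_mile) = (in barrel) 1.02e+09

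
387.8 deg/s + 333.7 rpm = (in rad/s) 41.71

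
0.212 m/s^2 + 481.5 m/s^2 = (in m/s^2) 481.7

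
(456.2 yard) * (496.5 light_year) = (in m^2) 1.959e+21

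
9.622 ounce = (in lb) 0.6014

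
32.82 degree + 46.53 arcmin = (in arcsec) 1.209e+05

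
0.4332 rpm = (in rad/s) 0.04536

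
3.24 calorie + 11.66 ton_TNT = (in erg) 4.879e+17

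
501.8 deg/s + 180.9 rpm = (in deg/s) 1587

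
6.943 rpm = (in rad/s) 0.7271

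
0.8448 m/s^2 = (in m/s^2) 0.8448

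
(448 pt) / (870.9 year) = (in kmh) 2.072e-11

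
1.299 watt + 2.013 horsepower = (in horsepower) 2.015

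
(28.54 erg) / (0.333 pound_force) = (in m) 1.927e-06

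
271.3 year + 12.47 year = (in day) 1.036e+05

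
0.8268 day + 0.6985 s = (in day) 0.8268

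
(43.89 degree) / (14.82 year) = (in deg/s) 9.391e-08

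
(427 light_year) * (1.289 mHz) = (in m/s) 5.207e+15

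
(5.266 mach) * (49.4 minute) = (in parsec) 1.722e-10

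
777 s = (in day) 0.008993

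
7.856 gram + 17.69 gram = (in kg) 0.02555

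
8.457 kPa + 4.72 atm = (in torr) 3651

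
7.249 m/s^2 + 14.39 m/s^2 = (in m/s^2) 21.64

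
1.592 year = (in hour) 1.395e+04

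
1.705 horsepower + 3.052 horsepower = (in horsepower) 4.757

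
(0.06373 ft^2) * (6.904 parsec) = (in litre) 1.261e+18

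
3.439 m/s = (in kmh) 12.38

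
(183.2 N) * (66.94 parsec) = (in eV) 2.362e+39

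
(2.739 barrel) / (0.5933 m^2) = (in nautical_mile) 0.0003963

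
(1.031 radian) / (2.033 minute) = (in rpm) 0.08071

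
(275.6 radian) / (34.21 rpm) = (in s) 76.93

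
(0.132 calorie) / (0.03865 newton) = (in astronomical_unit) 9.552e-11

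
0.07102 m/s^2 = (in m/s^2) 0.07102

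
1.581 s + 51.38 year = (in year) 51.38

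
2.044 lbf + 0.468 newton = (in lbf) 2.149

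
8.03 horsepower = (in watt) 5988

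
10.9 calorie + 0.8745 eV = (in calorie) 10.9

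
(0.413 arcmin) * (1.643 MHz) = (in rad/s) 197.4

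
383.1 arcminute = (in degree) 6.385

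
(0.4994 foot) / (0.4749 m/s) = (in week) 5.3e-07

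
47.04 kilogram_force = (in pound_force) 103.7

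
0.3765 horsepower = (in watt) 280.8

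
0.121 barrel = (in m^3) 0.01924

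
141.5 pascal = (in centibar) 0.1415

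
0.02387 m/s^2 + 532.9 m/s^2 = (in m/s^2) 532.9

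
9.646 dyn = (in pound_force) 2.169e-05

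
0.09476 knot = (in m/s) 0.04875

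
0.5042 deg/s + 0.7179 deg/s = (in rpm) 0.2037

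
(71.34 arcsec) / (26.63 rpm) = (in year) 3.933e-12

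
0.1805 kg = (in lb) 0.3979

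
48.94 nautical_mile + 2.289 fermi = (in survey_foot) 2.974e+05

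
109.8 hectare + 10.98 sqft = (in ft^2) 1.182e+07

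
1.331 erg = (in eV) 8.307e+11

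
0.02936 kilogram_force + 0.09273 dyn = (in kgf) 0.02936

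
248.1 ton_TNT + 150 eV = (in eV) 6.479e+30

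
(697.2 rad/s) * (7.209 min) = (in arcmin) 1.037e+09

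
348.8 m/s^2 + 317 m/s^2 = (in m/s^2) 665.8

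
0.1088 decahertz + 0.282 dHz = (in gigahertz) 1.116e-09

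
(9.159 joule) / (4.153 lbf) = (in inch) 19.52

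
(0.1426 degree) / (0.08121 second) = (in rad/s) 0.03065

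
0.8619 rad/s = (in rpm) 8.231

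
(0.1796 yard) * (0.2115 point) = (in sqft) 0.0001319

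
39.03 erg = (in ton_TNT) 9.328e-16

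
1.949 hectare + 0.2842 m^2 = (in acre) 4.816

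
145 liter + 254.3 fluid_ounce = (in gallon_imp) 33.55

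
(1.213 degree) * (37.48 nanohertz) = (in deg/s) 4.546e-08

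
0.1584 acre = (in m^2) 641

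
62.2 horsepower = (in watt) 4.638e+04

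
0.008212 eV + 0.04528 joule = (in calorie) 0.01082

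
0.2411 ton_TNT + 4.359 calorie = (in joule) 1.009e+09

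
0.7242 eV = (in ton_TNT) 2.773e-29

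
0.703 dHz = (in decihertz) 0.703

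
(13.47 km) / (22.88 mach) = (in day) 2.001e-05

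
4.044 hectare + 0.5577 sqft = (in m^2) 4.044e+04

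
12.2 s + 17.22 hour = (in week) 0.1025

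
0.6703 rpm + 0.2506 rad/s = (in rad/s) 0.3208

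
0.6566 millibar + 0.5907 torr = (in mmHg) 1.083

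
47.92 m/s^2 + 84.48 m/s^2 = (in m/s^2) 132.4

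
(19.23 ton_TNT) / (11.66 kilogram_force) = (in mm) 7.036e+11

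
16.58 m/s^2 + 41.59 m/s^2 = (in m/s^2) 58.17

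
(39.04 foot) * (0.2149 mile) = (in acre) 1.017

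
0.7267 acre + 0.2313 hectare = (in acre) 1.298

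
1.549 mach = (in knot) 1025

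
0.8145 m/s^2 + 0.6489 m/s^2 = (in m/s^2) 1.463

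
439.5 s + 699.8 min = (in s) 4.243e+04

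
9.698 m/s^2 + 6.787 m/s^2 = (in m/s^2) 16.48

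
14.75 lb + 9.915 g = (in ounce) 236.3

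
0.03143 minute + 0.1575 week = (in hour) 26.46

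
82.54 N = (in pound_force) 18.56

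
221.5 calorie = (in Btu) 0.8784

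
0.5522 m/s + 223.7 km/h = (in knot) 121.9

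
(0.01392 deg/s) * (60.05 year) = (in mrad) 4.601e+08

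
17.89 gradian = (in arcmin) 966.1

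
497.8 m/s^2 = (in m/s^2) 497.8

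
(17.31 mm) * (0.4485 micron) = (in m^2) 7.764e-09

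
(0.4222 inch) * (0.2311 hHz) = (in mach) 0.0007278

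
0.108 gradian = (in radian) 0.001696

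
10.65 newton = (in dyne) 1.065e+06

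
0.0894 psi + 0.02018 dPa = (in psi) 0.0894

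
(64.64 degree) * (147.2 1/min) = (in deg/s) 158.6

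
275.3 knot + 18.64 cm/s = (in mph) 317.2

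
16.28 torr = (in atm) 0.02142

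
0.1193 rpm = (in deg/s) 0.7158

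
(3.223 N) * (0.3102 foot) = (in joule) 0.3047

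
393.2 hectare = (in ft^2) 4.232e+07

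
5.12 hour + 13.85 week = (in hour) 2332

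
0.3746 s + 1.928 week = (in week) 1.928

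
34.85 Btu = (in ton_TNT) 8.788e-06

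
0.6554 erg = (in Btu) 6.212e-11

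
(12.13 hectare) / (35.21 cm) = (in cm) 3.445e+07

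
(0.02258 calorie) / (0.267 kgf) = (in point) 102.3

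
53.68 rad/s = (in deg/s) 3076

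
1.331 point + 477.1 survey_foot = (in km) 0.1454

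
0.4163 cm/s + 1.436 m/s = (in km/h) 5.185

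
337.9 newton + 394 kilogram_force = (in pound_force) 944.6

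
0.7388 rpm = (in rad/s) 0.07737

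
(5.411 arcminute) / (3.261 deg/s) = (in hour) 7.682e-06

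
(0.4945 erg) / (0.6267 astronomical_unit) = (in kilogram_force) 5.378e-20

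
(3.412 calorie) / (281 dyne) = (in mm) 5.08e+06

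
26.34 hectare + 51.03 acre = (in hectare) 46.99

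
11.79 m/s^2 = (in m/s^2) 11.79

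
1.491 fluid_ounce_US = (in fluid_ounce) 1.491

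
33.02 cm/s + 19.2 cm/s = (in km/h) 1.88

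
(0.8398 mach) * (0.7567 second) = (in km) 0.2164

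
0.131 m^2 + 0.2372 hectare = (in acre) 0.5862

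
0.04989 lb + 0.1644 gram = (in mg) 2.279e+04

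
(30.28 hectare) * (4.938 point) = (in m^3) 527.5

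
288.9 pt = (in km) 0.0001019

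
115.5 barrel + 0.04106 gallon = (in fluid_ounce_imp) 6.463e+05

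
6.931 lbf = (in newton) 30.83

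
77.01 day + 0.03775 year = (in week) 12.97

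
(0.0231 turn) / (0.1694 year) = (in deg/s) 1.557e-06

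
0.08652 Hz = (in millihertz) 86.52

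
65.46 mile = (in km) 105.3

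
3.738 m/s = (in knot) 7.266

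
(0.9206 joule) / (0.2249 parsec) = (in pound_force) 2.982e-17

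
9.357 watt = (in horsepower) 0.01255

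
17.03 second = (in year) 5.4e-07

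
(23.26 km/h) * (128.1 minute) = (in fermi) 4.966e+19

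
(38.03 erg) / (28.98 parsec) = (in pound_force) 9.561e-25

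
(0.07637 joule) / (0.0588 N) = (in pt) 3682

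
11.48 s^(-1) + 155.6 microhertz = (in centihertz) 1148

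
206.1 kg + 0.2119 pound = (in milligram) 2.062e+08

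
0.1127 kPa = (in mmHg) 0.8453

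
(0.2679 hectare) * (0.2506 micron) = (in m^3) 0.0006714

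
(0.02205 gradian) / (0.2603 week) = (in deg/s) 1.261e-07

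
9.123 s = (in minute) 0.152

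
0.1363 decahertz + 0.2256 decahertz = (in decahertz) 0.3619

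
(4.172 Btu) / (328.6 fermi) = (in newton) 1.34e+16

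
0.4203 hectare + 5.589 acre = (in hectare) 2.682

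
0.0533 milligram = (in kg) 5.33e-08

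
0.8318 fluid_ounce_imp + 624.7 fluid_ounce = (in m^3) 0.0185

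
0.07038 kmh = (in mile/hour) 0.04373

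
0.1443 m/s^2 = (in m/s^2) 0.1443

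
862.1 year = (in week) 4.495e+04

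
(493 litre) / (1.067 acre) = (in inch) 0.004495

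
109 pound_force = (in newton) 484.9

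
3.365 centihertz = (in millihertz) 33.65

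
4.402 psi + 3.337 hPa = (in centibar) 30.68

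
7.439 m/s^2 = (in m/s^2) 7.439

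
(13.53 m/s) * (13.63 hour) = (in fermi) 6.639e+20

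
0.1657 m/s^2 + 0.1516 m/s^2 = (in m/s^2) 0.3173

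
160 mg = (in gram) 0.16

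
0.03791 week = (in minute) 382.1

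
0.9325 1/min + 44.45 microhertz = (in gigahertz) 1.559e-11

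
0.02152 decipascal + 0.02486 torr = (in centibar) 0.003317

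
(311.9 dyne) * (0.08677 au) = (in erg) 4.049e+14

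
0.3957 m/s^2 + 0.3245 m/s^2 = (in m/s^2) 0.7202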